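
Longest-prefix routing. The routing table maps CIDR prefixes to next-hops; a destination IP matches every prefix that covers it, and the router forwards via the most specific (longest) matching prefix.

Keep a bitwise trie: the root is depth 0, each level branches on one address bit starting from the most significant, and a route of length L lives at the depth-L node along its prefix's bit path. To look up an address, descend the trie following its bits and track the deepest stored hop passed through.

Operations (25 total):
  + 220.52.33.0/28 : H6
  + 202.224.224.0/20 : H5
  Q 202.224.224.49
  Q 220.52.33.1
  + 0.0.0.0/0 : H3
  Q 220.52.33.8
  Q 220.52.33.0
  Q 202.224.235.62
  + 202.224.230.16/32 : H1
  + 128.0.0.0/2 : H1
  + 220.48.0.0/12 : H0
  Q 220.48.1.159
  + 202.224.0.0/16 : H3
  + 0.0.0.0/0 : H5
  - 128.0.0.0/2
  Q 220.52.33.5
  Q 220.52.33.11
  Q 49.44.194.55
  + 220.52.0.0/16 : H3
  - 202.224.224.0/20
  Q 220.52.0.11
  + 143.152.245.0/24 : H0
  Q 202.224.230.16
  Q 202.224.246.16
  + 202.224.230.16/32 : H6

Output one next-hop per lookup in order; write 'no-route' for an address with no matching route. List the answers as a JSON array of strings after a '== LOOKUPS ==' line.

Trace:
  add 220.52.33.0/28 -> H6 at depth 28
  add 202.224.224.0/20 -> H5 at depth 20
  lookup 202.224.224.49: bits 11001010111000001110 walk d0:-→d1:-→d2:-→d3:-→d4:-→d5:-→d6:-→d7:-→d8:-→d9:-→d10:-→d11:-→d12:-→d13:-→d14:-→d15:-→d16:-→d17:-→d18:-→d19:-→d20:H5 -> H5
  lookup 220.52.33.1: bits 1101110000110100001000010000 walk d0:-→d1:-→d2:-→d3:-→d4:-→d5:-→d6:-→d7:-→d8:-→d9:-→d10:-→d11:-→d12:-→d13:-→d14:-→d15:-→d16:-→d17:-→d18:-→d19:-→d20:-→d21:-→d22:-→d23:-→d24:-→d25:-→d26:-→d27:-→d28:H6 -> H6
  add 0.0.0.0/0 -> H3 at depth 0
  lookup 220.52.33.8: bits 1101110000110100001000010000 walk d0:H3→d1:-→d2:-→d3:-→d4:-→d5:-→d6:-→d7:-→d8:-→d9:-→d10:-→d11:-→d12:-→d13:-→d14:-→d15:-→d16:-→d17:-→d18:-→d19:-→d20:-→d21:-→d22:-→d23:-→d24:-→d25:-→d26:-→d27:-→d28:H6 -> H6
  lookup 220.52.33.0: bits 1101110000110100001000010000 walk d0:H3→d1:-→d2:-→d3:-→d4:-→d5:-→d6:-→d7:-→d8:-→d9:-→d10:-→d11:-→d12:-→d13:-→d14:-→d15:-→d16:-→d17:-→d18:-→d19:-→d20:-→d21:-→d22:-→d23:-→d24:-→d25:-→d26:-→d27:-→d28:H6 -> H6
  lookup 202.224.235.62: bits 11001010111000001110 walk d0:H3→d1:-→d2:-→d3:-→d4:-→d5:-→d6:-→d7:-→d8:-→d9:-→d10:-→d11:-→d12:-→d13:-→d14:-→d15:-→d16:-→d17:-→d18:-→d19:-→d20:H5 -> H5
  add 202.224.230.16/32 -> H1 at depth 32
  add 128.0.0.0/2 -> H1 at depth 2
  add 220.48.0.0/12 -> H0 at depth 12
  lookup 220.48.1.159: bits 1101110000110 walk d0:H3→d1:-→d2:-→d3:-→d4:-→d5:-→d6:-→d7:-→d8:-→d9:-→d10:-→d11:-→d12:H0→d13:- -> H0
  add 202.224.0.0/16 -> H3 at depth 16
  add 0.0.0.0/0 -> H5 at depth 0
  del 128.0.0.0/2 (clear depth 2)
  lookup 220.52.33.5: bits 1101110000110100001000010000 walk d0:H5→d1:-→d2:-→d3:-→d4:-→d5:-→d6:-→d7:-→d8:-→d9:-→d10:-→d11:-→d12:H0→d13:-→d14:-→d15:-→d16:-→d17:-→d18:-→d19:-→d20:-→d21:-→d22:-→d23:-→d24:-→d25:-→d26:-→d27:-→d28:H6 -> H6
  lookup 220.52.33.11: bits 1101110000110100001000010000 walk d0:H5→d1:-→d2:-→d3:-→d4:-→d5:-→d6:-→d7:-→d8:-→d9:-→d10:-→d11:-→d12:H0→d13:-→d14:-→d15:-→d16:-→d17:-→d18:-→d19:-→d20:-→d21:-→d22:-→d23:-→d24:-→d25:-→d26:-→d27:-→d28:H6 -> H6
  lookup 49.44.194.55: bits ε walk d0:H5 -> H5
  add 220.52.0.0/16 -> H3 at depth 16
  del 202.224.224.0/20 (clear depth 20)
  lookup 220.52.0.11: bits 110111000011010000 walk d0:H5→d1:-→d2:-→d3:-→d4:-→d5:-→d6:-→d7:-→d8:-→d9:-→d10:-→d11:-→d12:H0→d13:-→d14:-→d15:-→d16:H3→d17:-→d18:- -> H3
  add 143.152.245.0/24 -> H0 at depth 24
  lookup 202.224.230.16: bits 11001010111000001110011000010000 walk d0:H5→d1:-→d2:-→d3:-→d4:-→d5:-→d6:-→d7:-→d8:-→d9:-→d10:-→d11:-→d12:-→d13:-→d14:-→d15:-→d16:H3→d17:-→d18:-→d19:-→d20:-→d21:-→d22:-→d23:-→d24:-→d25:-→d26:-→d27:-→d28:-→d29:-→d30:-→d31:-→d32:H1 -> H1
  lookup 202.224.246.16: bits 1100101011100000111 walk d0:H5→d1:-→d2:-→d3:-→d4:-→d5:-→d6:-→d7:-→d8:-→d9:-→d10:-→d11:-→d12:-→d13:-→d14:-→d15:-→d16:H3→d17:-→d18:-→d19:- -> H3
  add 202.224.230.16/32 -> H6 at depth 32

== LOOKUPS ==
["H5","H6","H6","H6","H5","H0","H6","H6","H5","H3","H1","H3"]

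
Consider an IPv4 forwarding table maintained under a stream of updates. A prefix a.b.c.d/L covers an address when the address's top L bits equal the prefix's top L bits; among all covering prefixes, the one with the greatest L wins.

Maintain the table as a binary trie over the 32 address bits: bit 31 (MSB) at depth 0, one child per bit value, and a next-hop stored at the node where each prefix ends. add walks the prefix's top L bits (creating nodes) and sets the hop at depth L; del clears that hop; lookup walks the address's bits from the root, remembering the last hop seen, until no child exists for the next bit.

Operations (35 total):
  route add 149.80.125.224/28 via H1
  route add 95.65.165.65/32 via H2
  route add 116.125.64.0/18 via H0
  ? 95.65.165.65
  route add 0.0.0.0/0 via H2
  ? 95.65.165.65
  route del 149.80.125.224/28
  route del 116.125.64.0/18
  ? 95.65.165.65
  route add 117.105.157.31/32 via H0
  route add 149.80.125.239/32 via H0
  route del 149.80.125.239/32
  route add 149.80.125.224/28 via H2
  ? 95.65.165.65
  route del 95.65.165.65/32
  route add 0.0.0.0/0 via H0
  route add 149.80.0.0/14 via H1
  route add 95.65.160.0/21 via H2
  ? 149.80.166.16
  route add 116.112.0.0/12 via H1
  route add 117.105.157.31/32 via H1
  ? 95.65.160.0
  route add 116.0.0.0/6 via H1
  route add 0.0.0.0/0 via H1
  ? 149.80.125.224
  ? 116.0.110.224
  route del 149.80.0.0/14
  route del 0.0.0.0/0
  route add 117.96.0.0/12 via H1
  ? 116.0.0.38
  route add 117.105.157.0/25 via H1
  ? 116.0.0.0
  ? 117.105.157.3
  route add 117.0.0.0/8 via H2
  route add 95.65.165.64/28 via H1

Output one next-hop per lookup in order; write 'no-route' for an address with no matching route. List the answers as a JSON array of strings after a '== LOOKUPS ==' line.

Process each operation:
  + 149.80.125.224/28 (H1) depth=28
  + 95.65.165.65/32 (H2) depth=32
  + 116.125.64.0/18 (H0) depth=18
  ? 95.65.165.65  path d0:-→d1:-→d2:-→d3:-→d4:-→d5:-→d6:-→d7:-→d8:-→d9:-→d10:-→d11:-→d12:-→d13:-→d14:-→d15:-→d16:-→d17:-→d18:-→d19:-→d20:-→d21:-→d22:-→d23:-→d24:-→d25:-→d26:-→d27:-→d28:-→d29:-→d30:-→d31:-→d32:H2  best=H2
  + 0.0.0.0/0 (H2) depth=0
  ? 95.65.165.65  path d0:H2→d1:-→d2:-→d3:-→d4:-→d5:-→d6:-→d7:-→d8:-→d9:-→d10:-→d11:-→d12:-→d13:-→d14:-→d15:-→d16:-→d17:-→d18:-→d19:-→d20:-→d21:-→d22:-→d23:-→d24:-→d25:-→d26:-→d27:-→d28:-→d29:-→d30:-→d31:-→d32:H2  best=H2
  del 149.80.125.224/28 (clear depth 28)
  del 116.125.64.0/18 (clear depth 18)
  ? 95.65.165.65  path d0:H2→d1:-→d2:-→d3:-→d4:-→d5:-→d6:-→d7:-→d8:-→d9:-→d10:-→d11:-→d12:-→d13:-→d14:-→d15:-→d16:-→d17:-→d18:-→d19:-→d20:-→d21:-→d22:-→d23:-→d24:-→d25:-→d26:-→d27:-→d28:-→d29:-→d30:-→d31:-→d32:H2  best=H2
  + 117.105.157.31/32 (H0) depth=32
  + 149.80.125.239/32 (H0) depth=32
  del 149.80.125.239/32 (clear depth 32)
  + 149.80.125.224/28 (H2) depth=28
  ? 95.65.165.65  path d0:H2→d1:-→d2:-→d3:-→d4:-→d5:-→d6:-→d7:-→d8:-→d9:-→d10:-→d11:-→d12:-→d13:-→d14:-→d15:-→d16:-→d17:-→d18:-→d19:-→d20:-→d21:-→d22:-→d23:-→d24:-→d25:-→d26:-→d27:-→d28:-→d29:-→d30:-→d31:-→d32:H2  best=H2
  del 95.65.165.65/32 (clear depth 32)
  + 0.0.0.0/0 (H0) depth=0
  + 149.80.0.0/14 (H1) depth=14
  + 95.65.160.0/21 (H2) depth=21
  ? 149.80.166.16  path d0:H0→d1:-→d2:-→d3:-→d4:-→d5:-→d6:-→d7:-→d8:-→d9:-→d10:-→d11:-→d12:-→d13:-→d14:H1→d15:-→d16:-  best=H1
  + 116.112.0.0/12 (H1) depth=12
  + 117.105.157.31/32 (H1) depth=32
  ? 95.65.160.0  path d0:H0→d1:-→d2:-→d3:-→d4:-→d5:-→d6:-→d7:-→d8:-→d9:-→d10:-→d11:-→d12:-→d13:-→d14:-→d15:-→d16:-→d17:-→d18:-→d19:-→d20:-→d21:H2  best=H2
  + 116.0.0.0/6 (H1) depth=6
  + 0.0.0.0/0 (H1) depth=0
  ? 149.80.125.224  path d0:H1→d1:-→d2:-→d3:-→d4:-→d5:-→d6:-→d7:-→d8:-→d9:-→d10:-→d11:-→d12:-→d13:-→d14:H1→d15:-→d16:-→d17:-→d18:-→d19:-→d20:-→d21:-→d22:-→d23:-→d24:-→d25:-→d26:-→d27:-→d28:H2  best=H2
  ? 116.0.110.224  path d0:H1→d1:-→d2:-→d3:-→d4:-→d5:-→d6:H1→d7:-→d8:-→d9:-  best=H1
  del 149.80.0.0/14 (clear depth 14)
  del 0.0.0.0/0 (clear depth 0)
  + 117.96.0.0/12 (H1) depth=12
  ? 116.0.0.38  path d0:-→d1:-→d2:-→d3:-→d4:-→d5:-→d6:H1→d7:-→d8:-→d9:-  best=H1
  + 117.105.157.0/25 (H1) depth=25
  ? 116.0.0.0  path d0:-→d1:-→d2:-→d3:-→d4:-→d5:-→d6:H1→d7:-→d8:-→d9:-  best=H1
  ? 117.105.157.3  path d0:-→d1:-→d2:-→d3:-→d4:-→d5:-→d6:H1→d7:-→d8:-→d9:-→d10:-→d11:-→d12:H1→d13:-→d14:-→d15:-→d16:-→d17:-→d18:-→d19:-→d20:-→d21:-→d22:-→d23:-→d24:-→d25:H1→d26:-→d27:-  best=H1
  + 117.0.0.0/8 (H2) depth=8
  + 95.65.165.64/28 (H1) depth=28

== LOOKUPS ==
["H2","H2","H2","H2","H1","H2","H2","H1","H1","H1","H1"]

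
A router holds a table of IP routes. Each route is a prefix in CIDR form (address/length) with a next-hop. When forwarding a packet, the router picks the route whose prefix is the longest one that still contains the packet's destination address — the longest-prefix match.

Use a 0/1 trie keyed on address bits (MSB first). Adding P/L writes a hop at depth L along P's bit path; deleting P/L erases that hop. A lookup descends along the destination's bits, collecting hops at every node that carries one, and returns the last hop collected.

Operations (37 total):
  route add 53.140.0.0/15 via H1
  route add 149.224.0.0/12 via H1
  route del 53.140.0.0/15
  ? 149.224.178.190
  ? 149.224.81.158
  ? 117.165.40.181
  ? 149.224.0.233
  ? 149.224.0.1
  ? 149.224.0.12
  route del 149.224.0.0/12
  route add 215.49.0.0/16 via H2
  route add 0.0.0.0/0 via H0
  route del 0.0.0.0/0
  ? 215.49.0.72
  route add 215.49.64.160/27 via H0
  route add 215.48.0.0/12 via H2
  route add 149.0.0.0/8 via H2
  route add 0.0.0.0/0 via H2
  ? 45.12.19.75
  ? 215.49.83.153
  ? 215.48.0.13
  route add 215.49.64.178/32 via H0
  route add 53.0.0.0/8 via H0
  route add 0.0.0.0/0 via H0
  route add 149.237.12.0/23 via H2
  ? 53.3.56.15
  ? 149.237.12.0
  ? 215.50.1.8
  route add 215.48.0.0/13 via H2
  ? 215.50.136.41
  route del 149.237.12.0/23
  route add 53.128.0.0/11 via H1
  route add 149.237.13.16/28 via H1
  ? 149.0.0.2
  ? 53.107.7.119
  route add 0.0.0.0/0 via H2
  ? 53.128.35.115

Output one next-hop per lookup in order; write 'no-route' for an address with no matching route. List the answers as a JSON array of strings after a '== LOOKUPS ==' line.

Apply in order:
  + 53.140.0.0/15 (H1) depth=15
  + 149.224.0.0/12 (H1) depth=12
  del 53.140.0.0/15 (clear depth 15)
  Q 149.224.178.190: descend 100101011110 ; hops seen [H1] ; pick H1
  Q 149.224.81.158: descend 100101011110 ; hops seen [H1] ; pick H1
  Q 117.165.40.181: descend 0 ; hops seen [∅] ; pick no-route
  Q 149.224.0.233: descend 100101011110 ; hops seen [H1] ; pick H1
  Q 149.224.0.1: descend 100101011110 ; hops seen [H1] ; pick H1
  Q 149.224.0.12: descend 100101011110 ; hops seen [H1] ; pick H1
  del 149.224.0.0/12 (clear depth 12)
  + 215.49.0.0/16 (H2) depth=16
  + 0.0.0.0/0 (H0) depth=0
  del 0.0.0.0/0 (clear depth 0)
  Q 215.49.0.72: descend 1101011100110001 ; hops seen [H2] ; pick H2
  + 215.49.64.160/27 (H0) depth=27
  + 215.48.0.0/12 (H2) depth=12
  + 149.0.0.0/8 (H2) depth=8
  + 0.0.0.0/0 (H2) depth=0
  Q 45.12.19.75: descend 001 ; hops seen [H2] ; pick H2
  Q 215.49.83.153: descend 1101011100110001010 ; hops seen [H2,H2,H2] ; pick H2
  Q 215.48.0.13: descend 110101110011000 ; hops seen [H2,H2] ; pick H2
  + 215.49.64.178/32 (H0) depth=32
  + 53.0.0.0/8 (H0) depth=8
  + 0.0.0.0/0 (H0) depth=0
  + 149.237.12.0/23 (H2) depth=23
  Q 53.3.56.15: descend 00110101 ; hops seen [H0,H0] ; pick H0
  Q 149.237.12.0: descend 10010101111011010000110 ; hops seen [H0,H2,H2] ; pick H2
  Q 215.50.1.8: descend 11010111001100 ; hops seen [H0,H2] ; pick H2
  + 215.48.0.0/13 (H2) depth=13
  Q 215.50.136.41: descend 11010111001100 ; hops seen [H0,H2,H2] ; pick H2
  del 149.237.12.0/23 (clear depth 23)
  + 53.128.0.0/11 (H1) depth=11
  + 149.237.13.16/28 (H1) depth=28
  Q 149.0.0.2: descend 10010101 ; hops seen [H0,H2] ; pick H2
  Q 53.107.7.119: descend 00110101 ; hops seen [H0,H0] ; pick H0
  + 0.0.0.0/0 (H2) depth=0
  Q 53.128.35.115: descend 001101011000 ; hops seen [H2,H0,H1] ; pick H1

== LOOKUPS ==
["H1","H1","no-route","H1","H1","H1","H2","H2","H2","H2","H0","H2","H2","H2","H2","H0","H1"]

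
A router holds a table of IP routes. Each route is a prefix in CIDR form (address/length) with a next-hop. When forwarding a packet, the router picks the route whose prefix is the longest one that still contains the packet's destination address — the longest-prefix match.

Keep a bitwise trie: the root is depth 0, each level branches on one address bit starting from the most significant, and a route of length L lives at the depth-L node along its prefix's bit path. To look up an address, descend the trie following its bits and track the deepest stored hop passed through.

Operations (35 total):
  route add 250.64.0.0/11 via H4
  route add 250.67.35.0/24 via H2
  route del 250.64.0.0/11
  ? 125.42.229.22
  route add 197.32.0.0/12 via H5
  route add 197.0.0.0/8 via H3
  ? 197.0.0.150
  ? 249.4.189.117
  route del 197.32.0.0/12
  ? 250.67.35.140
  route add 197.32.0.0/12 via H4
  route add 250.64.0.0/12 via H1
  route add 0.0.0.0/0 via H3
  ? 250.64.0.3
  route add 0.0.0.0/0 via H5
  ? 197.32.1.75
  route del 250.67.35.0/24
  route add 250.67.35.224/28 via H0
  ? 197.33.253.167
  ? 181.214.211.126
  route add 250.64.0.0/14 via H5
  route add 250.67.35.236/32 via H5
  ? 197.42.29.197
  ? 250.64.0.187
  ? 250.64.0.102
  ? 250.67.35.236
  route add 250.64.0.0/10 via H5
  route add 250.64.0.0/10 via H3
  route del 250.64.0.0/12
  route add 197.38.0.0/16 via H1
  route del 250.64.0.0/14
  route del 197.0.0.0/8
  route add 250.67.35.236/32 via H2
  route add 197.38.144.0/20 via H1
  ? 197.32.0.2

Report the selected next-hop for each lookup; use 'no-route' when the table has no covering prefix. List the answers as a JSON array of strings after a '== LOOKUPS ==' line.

Process each operation:
  add 250.64.0.0/11 -> H4 at depth 11
  add 250.67.35.0/24 -> H2 at depth 24
  del 250.64.0.0/11 (clear depth 11)
  Q 125.42.229.22: descend ε ; hops seen [∅] ; pick no-route
  add 197.32.0.0/12 -> H5 at depth 12
  add 197.0.0.0/8 -> H3 at depth 8
  Q 197.0.0.150: descend 1100010100 ; hops seen [H3] ; pick H3
  Q 249.4.189.117: descend 111110 ; hops seen [∅] ; pick no-route
  del 197.32.0.0/12 (clear depth 12)
  Q 250.67.35.140: descend 111110100100001100100011 ; hops seen [H2] ; pick H2
  add 197.32.0.0/12 -> H4 at depth 12
  add 250.64.0.0/12 -> H1 at depth 12
  add 0.0.0.0/0 -> H3 at depth 0
  Q 250.64.0.3: descend 11111010010000 ; hops seen [H3,H1] ; pick H1
  add 0.0.0.0/0 -> H5 at depth 0
  Q 197.32.1.75: descend 110001010010 ; hops seen [H5,H3,H4] ; pick H4
  del 250.67.35.0/24 (clear depth 24)
  add 250.67.35.224/28 -> H0 at depth 28
  Q 197.33.253.167: descend 110001010010 ; hops seen [H5,H3,H4] ; pick H4
  Q 181.214.211.126: descend 1 ; hops seen [H5] ; pick H5
  add 250.64.0.0/14 -> H5 at depth 14
  add 250.67.35.236/32 -> H5 at depth 32
  Q 197.42.29.197: descend 110001010010 ; hops seen [H5,H3,H4] ; pick H4
  Q 250.64.0.187: descend 11111010010000 ; hops seen [H5,H1,H5] ; pick H5
  Q 250.64.0.102: descend 11111010010000 ; hops seen [H5,H1,H5] ; pick H5
  Q 250.67.35.236: descend 11111010010000110010001111101100 ; hops seen [H5,H1,H5,H0,H5] ; pick H5
  add 250.64.0.0/10 -> H5 at depth 10
  add 250.64.0.0/10 -> H3 at depth 10
  del 250.64.0.0/12 (clear depth 12)
  add 197.38.0.0/16 -> H1 at depth 16
  del 250.64.0.0/14 (clear depth 14)
  del 197.0.0.0/8 (clear depth 8)
  add 250.67.35.236/32 -> H2 at depth 32
  add 197.38.144.0/20 -> H1 at depth 20
  Q 197.32.0.2: descend 1100010100100 ; hops seen [H5,H4] ; pick H4

== LOOKUPS ==
["no-route","H3","no-route","H2","H1","H4","H4","H5","H4","H5","H5","H5","H4"]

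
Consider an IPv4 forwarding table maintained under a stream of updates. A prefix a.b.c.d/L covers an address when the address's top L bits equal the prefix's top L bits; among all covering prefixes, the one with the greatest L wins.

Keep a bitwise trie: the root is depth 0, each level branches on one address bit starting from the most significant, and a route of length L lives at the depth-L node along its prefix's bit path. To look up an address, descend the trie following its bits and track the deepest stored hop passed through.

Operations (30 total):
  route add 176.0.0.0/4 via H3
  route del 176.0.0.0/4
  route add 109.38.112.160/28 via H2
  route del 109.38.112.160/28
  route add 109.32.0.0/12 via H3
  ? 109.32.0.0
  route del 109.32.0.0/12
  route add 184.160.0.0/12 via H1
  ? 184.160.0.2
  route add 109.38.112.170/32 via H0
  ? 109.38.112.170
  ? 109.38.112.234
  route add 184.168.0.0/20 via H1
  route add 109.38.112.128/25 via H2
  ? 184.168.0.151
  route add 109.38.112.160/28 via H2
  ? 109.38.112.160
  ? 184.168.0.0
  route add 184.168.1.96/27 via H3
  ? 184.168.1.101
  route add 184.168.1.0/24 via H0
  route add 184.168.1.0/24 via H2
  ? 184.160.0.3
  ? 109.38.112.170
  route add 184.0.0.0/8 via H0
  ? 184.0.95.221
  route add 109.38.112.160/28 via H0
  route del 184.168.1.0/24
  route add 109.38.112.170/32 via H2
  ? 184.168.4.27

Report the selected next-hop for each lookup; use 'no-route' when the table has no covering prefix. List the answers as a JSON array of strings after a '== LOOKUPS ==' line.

Apply in order:
  add 176.0.0.0/4 -> H3 at depth 4
  del 176.0.0.0/4 (clear depth 4)
  add 109.38.112.160/28 -> H2 at depth 28
  del 109.38.112.160/28 (clear depth 28)
  add 109.32.0.0/12 -> H3 at depth 12
  ? 109.32.0.0  path d0:-→d1:-→d2:-→d3:-→d4:-→d5:-→d6:-→d7:-→d8:-→d9:-→d10:-→d11:-→d12:H3→d13:-  best=H3
  del 109.32.0.0/12 (clear depth 12)
  add 184.160.0.0/12 -> H1 at depth 12
  ? 184.160.0.2  path d0:-→d1:-→d2:-→d3:-→d4:-→d5:-→d6:-→d7:-→d8:-→d9:-→d10:-→d11:-→d12:H1  best=H1
  add 109.38.112.170/32 -> H0 at depth 32
  ? 109.38.112.170  path d0:-→d1:-→d2:-→d3:-→d4:-→d5:-→d6:-→d7:-→d8:-→d9:-→d10:-→d11:-→d12:-→d13:-→d14:-→d15:-→d16:-→d17:-→d18:-→d19:-→d20:-→d21:-→d22:-→d23:-→d24:-→d25:-→d26:-→d27:-→d28:-→d29:-→d30:-→d31:-→d32:H0  best=H0
  ? 109.38.112.234  path d0:-→d1:-→d2:-→d3:-→d4:-→d5:-→d6:-→d7:-→d8:-→d9:-→d10:-→d11:-→d12:-→d13:-→d14:-→d15:-→d16:-→d17:-→d18:-→d19:-→d20:-→d21:-→d22:-→d23:-→d24:-→d25:-  best=no-route
  add 184.168.0.0/20 -> H1 at depth 20
  add 109.38.112.128/25 -> H2 at depth 25
  ? 184.168.0.151  path d0:-→d1:-→d2:-→d3:-→d4:-→d5:-→d6:-→d7:-→d8:-→d9:-→d10:-→d11:-→d12:H1→d13:-→d14:-→d15:-→d16:-→d17:-→d18:-→d19:-→d20:H1  best=H1
  add 109.38.112.160/28 -> H2 at depth 28
  ? 109.38.112.160  path d0:-→d1:-→d2:-→d3:-→d4:-→d5:-→d6:-→d7:-→d8:-→d9:-→d10:-→d11:-→d12:-→d13:-→d14:-→d15:-→d16:-→d17:-→d18:-→d19:-→d20:-→d21:-→d22:-→d23:-→d24:-→d25:H2→d26:-→d27:-→d28:H2  best=H2
  ? 184.168.0.0  path d0:-→d1:-→d2:-→d3:-→d4:-→d5:-→d6:-→d7:-→d8:-→d9:-→d10:-→d11:-→d12:H1→d13:-→d14:-→d15:-→d16:-→d17:-→d18:-→d19:-→d20:H1  best=H1
  add 184.168.1.96/27 -> H3 at depth 27
  ? 184.168.1.101  path d0:-→d1:-→d2:-→d3:-→d4:-→d5:-→d6:-→d7:-→d8:-→d9:-→d10:-→d11:-→d12:H1→d13:-→d14:-→d15:-→d16:-→d17:-→d18:-→d19:-→d20:H1→d21:-→d22:-→d23:-→d24:-→d25:-→d26:-→d27:H3  best=H3
  add 184.168.1.0/24 -> H0 at depth 24
  add 184.168.1.0/24 -> H2 at depth 24
  ? 184.160.0.3  path d0:-→d1:-→d2:-→d3:-→d4:-→d5:-→d6:-→d7:-→d8:-→d9:-→d10:-→d11:-→d12:H1  best=H1
  ? 109.38.112.170  path d0:-→d1:-→d2:-→d3:-→d4:-→d5:-→d6:-→d7:-→d8:-→d9:-→d10:-→d11:-→d12:-→d13:-→d14:-→d15:-→d16:-→d17:-→d18:-→d19:-→d20:-→d21:-→d22:-→d23:-→d24:-→d25:H2→d26:-→d27:-→d28:H2→d29:-→d30:-→d31:-→d32:H0  best=H0
  add 184.0.0.0/8 -> H0 at depth 8
  ? 184.0.95.221  path d0:-→d1:-→d2:-→d3:-→d4:-→d5:-→d6:-→d7:-→d8:H0  best=H0
  add 109.38.112.160/28 -> H0 at depth 28
  del 184.168.1.0/24 (clear depth 24)
  add 109.38.112.170/32 -> H2 at depth 32
  ? 184.168.4.27  path d0:-→d1:-→d2:-→d3:-→d4:-→d5:-→d6:-→d7:-→d8:H0→d9:-→d10:-→d11:-→d12:H1→d13:-→d14:-→d15:-→d16:-→d17:-→d18:-→d19:-→d20:H1→d21:-  best=H1

== LOOKUPS ==
["H3","H1","H0","no-route","H1","H2","H1","H3","H1","H0","H0","H1"]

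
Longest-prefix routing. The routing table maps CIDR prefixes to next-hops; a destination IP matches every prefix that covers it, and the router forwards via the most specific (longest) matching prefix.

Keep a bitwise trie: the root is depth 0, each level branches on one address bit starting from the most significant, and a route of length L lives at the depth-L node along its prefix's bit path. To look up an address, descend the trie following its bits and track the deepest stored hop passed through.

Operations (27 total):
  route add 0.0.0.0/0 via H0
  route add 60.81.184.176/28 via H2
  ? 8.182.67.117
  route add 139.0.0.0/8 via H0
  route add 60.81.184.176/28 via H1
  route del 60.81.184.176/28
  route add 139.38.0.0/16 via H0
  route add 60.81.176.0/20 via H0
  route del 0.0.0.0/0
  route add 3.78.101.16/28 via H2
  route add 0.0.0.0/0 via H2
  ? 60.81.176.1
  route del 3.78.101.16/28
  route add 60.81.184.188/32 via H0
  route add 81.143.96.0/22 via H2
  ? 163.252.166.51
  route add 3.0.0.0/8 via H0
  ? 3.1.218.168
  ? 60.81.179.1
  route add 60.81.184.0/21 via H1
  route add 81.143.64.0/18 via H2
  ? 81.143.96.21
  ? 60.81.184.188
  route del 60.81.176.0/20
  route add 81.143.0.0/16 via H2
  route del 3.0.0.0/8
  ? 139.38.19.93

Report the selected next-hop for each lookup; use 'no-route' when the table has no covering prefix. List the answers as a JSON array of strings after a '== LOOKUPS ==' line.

Trace:
  + 0.0.0.0/0 (H0) depth=0
  + 60.81.184.176/28 (H2) depth=28
  lookup 8.182.67.117: bits 00 walk d0:H0→d1:-→d2:- -> H0
  + 139.0.0.0/8 (H0) depth=8
  + 60.81.184.176/28 (H1) depth=28
  - 60.81.184.176/28 clear@28
  + 139.38.0.0/16 (H0) depth=16
  + 60.81.176.0/20 (H0) depth=20
  - 0.0.0.0/0 clear@0
  + 3.78.101.16/28 (H2) depth=28
  + 0.0.0.0/0 (H2) depth=0
  lookup 60.81.176.1: bits 00111100010100011011 walk d0:H2→d1:-→d2:-→d3:-→d4:-→d5:-→d6:-→d7:-→d8:-→d9:-→d10:-→d11:-→d12:-→d13:-→d14:-→d15:-→d16:-→d17:-→d18:-→d19:-→d20:H0 -> H0
  - 3.78.101.16/28 clear@28
  + 60.81.184.188/32 (H0) depth=32
  + 81.143.96.0/22 (H2) depth=22
  lookup 163.252.166.51: bits 10 walk d0:H2→d1:-→d2:- -> H2
  + 3.0.0.0/8 (H0) depth=8
  lookup 3.1.218.168: bits 000000110 walk d0:H2→d1:-→d2:-→d3:-→d4:-→d5:-→d6:-→d7:-→d8:H0→d9:- -> H0
  lookup 60.81.179.1: bits 00111100010100011011 walk d0:H2→d1:-→d2:-→d3:-→d4:-→d5:-→d6:-→d7:-→d8:-→d9:-→d10:-→d11:-→d12:-→d13:-→d14:-→d15:-→d16:-→d17:-→d18:-→d19:-→d20:H0 -> H0
  + 60.81.184.0/21 (H1) depth=21
  + 81.143.64.0/18 (H2) depth=18
  lookup 81.143.96.21: bits 0101000110001111011000 walk d0:H2→d1:-→d2:-→d3:-→d4:-→d5:-→d6:-→d7:-→d8:-→d9:-→d10:-→d11:-→d12:-→d13:-→d14:-→d15:-→d16:-→d17:-→d18:H2→d19:-→d20:-→d21:-→d22:H2 -> H2
  lookup 60.81.184.188: bits 00111100010100011011100010111100 walk d0:H2→d1:-→d2:-→d3:-→d4:-→d5:-→d6:-→d7:-→d8:-→d9:-→d10:-→d11:-→d12:-→d13:-→d14:-→d15:-→d16:-→d17:-→d18:-→d19:-→d20:H0→d21:H1→d22:-→d23:-→d24:-→d25:-→d26:-→d27:-→d28:-→d29:-→d30:-→d31:-→d32:H0 -> H0
  - 60.81.176.0/20 clear@20
  + 81.143.0.0/16 (H2) depth=16
  - 3.0.0.0/8 clear@8
  lookup 139.38.19.93: bits 1000101100100110 walk d0:H2→d1:-→d2:-→d3:-→d4:-→d5:-→d6:-→d7:-→d8:H0→d9:-→d10:-→d11:-→d12:-→d13:-→d14:-→d15:-→d16:H0 -> H0

== LOOKUPS ==
["H0","H0","H2","H0","H0","H2","H0","H0"]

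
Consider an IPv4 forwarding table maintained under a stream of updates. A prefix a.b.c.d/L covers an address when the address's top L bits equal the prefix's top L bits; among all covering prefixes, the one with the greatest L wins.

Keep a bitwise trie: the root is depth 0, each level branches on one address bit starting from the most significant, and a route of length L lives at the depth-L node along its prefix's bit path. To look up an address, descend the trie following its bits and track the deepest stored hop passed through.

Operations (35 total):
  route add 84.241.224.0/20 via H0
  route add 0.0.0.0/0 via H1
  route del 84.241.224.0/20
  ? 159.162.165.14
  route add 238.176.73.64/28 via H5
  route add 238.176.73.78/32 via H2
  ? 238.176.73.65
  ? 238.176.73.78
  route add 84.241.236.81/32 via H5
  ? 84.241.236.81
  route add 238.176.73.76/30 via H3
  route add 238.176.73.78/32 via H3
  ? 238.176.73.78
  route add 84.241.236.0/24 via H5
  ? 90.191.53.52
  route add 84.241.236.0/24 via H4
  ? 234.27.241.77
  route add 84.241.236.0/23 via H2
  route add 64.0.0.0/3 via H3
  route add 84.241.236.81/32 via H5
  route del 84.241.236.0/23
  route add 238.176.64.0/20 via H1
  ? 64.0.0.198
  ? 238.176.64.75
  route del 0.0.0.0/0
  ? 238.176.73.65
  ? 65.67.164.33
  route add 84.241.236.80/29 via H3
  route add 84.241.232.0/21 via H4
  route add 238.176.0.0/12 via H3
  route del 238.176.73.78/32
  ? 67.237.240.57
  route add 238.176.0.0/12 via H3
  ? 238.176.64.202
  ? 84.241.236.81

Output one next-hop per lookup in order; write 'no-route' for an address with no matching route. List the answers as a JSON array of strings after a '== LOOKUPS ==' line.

Trace:
  + 84.241.224.0/20 (H0) depth=20
  + 0.0.0.0/0 (H1) depth=0
  - 84.241.224.0/20 clear@20
  lookup 159.162.165.14: bits ε walk d0:H1 -> H1
  + 238.176.73.64/28 (H5) depth=28
  + 238.176.73.78/32 (H2) depth=32
  lookup 238.176.73.65: bits 1110111010110000010010010100 walk d0:H1→d1:-→d2:-→d3:-→d4:-→d5:-→d6:-→d7:-→d8:-→d9:-→d10:-→d11:-→d12:-→d13:-→d14:-→d15:-→d16:-→d17:-→d18:-→d19:-→d20:-→d21:-→d22:-→d23:-→d24:-→d25:-→d26:-→d27:-→d28:H5 -> H5
  lookup 238.176.73.78: bits 11101110101100000100100101001110 walk d0:H1→d1:-→d2:-→d3:-→d4:-→d5:-→d6:-→d7:-→d8:-→d9:-→d10:-→d11:-→d12:-→d13:-→d14:-→d15:-→d16:-→d17:-→d18:-→d19:-→d20:-→d21:-→d22:-→d23:-→d24:-→d25:-→d26:-→d27:-→d28:H5→d29:-→d30:-→d31:-→d32:H2 -> H2
  + 84.241.236.81/32 (H5) depth=32
  lookup 84.241.236.81: bits 01010100111100011110110001010001 walk d0:H1→d1:-→d2:-→d3:-→d4:-→d5:-→d6:-→d7:-→d8:-→d9:-→d10:-→d11:-→d12:-→d13:-→d14:-→d15:-→d16:-→d17:-→d18:-→d19:-→d20:-→d21:-→d22:-→d23:-→d24:-→d25:-→d26:-→d27:-→d28:-→d29:-→d30:-→d31:-→d32:H5 -> H5
  + 238.176.73.76/30 (H3) depth=30
  + 238.176.73.78/32 (H3) depth=32
  lookup 238.176.73.78: bits 11101110101100000100100101001110 walk d0:H1→d1:-→d2:-→d3:-→d4:-→d5:-→d6:-→d7:-→d8:-→d9:-→d10:-→d11:-→d12:-→d13:-→d14:-→d15:-→d16:-→d17:-→d18:-→d19:-→d20:-→d21:-→d22:-→d23:-→d24:-→d25:-→d26:-→d27:-→d28:H5→d29:-→d30:H3→d31:-→d32:H3 -> H3
  + 84.241.236.0/24 (H5) depth=24
  lookup 90.191.53.52: bits 0101 walk d0:H1→d1:-→d2:-→d3:-→d4:- -> H1
  + 84.241.236.0/24 (H4) depth=24
  lookup 234.27.241.77: bits 11101 walk d0:H1→d1:-→d2:-→d3:-→d4:-→d5:- -> H1
  + 84.241.236.0/23 (H2) depth=23
  + 64.0.0.0/3 (H3) depth=3
  + 84.241.236.81/32 (H5) depth=32
  - 84.241.236.0/23 clear@23
  + 238.176.64.0/20 (H1) depth=20
  lookup 64.0.0.198: bits 010 walk d0:H1→d1:-→d2:-→d3:H3 -> H3
  lookup 238.176.64.75: bits 11101110101100000100 walk d0:H1→d1:-→d2:-→d3:-→d4:-→d5:-→d6:-→d7:-→d8:-→d9:-→d10:-→d11:-→d12:-→d13:-→d14:-→d15:-→d16:-→d17:-→d18:-→d19:-→d20:H1 -> H1
  - 0.0.0.0/0 clear@0
  lookup 238.176.73.65: bits 1110111010110000010010010100 walk d0:-→d1:-→d2:-→d3:-→d4:-→d5:-→d6:-→d7:-→d8:-→d9:-→d10:-→d11:-→d12:-→d13:-→d14:-→d15:-→d16:-→d17:-→d18:-→d19:-→d20:H1→d21:-→d22:-→d23:-→d24:-→d25:-→d26:-→d27:-→d28:H5 -> H5
  lookup 65.67.164.33: bits 010 walk d0:-→d1:-→d2:-→d3:H3 -> H3
  + 84.241.236.80/29 (H3) depth=29
  + 84.241.232.0/21 (H4) depth=21
  + 238.176.0.0/12 (H3) depth=12
  - 238.176.73.78/32 clear@32
  lookup 67.237.240.57: bits 010 walk d0:-→d1:-→d2:-→d3:H3 -> H3
  + 238.176.0.0/12 (H3) depth=12
  lookup 238.176.64.202: bits 11101110101100000100 walk d0:-→d1:-→d2:-→d3:-→d4:-→d5:-→d6:-→d7:-→d8:-→d9:-→d10:-→d11:-→d12:H3→d13:-→d14:-→d15:-→d16:-→d17:-→d18:-→d19:-→d20:H1 -> H1
  lookup 84.241.236.81: bits 01010100111100011110110001010001 walk d0:-→d1:-→d2:-→d3:H3→d4:-→d5:-→d6:-→d7:-→d8:-→d9:-→d10:-→d11:-→d12:-→d13:-→d14:-→d15:-→d16:-→d17:-→d18:-→d19:-→d20:-→d21:H4→d22:-→d23:-→d24:H4→d25:-→d26:-→d27:-→d28:-→d29:H3→d30:-→d31:-→d32:H5 -> H5

== LOOKUPS ==
["H1","H5","H2","H5","H3","H1","H1","H3","H1","H5","H3","H3","H1","H5"]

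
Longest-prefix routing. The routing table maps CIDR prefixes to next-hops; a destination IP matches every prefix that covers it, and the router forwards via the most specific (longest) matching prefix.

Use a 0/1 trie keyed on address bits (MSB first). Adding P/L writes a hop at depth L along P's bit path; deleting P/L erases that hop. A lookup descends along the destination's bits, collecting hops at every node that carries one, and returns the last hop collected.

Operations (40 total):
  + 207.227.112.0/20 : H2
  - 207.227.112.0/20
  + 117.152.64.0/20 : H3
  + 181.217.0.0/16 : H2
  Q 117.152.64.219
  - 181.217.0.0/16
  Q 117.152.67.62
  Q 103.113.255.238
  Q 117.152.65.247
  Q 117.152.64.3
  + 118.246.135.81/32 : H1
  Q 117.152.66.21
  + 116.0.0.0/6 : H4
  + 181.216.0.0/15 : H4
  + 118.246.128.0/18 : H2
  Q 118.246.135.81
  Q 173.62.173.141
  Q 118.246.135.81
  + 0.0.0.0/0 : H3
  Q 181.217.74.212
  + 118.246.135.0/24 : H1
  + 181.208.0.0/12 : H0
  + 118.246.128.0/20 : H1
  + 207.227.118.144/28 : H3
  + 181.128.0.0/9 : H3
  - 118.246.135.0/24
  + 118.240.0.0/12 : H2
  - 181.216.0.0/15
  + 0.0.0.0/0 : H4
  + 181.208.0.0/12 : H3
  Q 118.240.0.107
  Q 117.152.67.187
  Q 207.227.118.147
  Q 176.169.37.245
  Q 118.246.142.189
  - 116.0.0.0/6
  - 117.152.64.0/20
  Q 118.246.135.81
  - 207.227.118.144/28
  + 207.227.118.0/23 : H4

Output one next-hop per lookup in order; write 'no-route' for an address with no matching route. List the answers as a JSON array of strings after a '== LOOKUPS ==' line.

Apply in order:
  add 207.227.112.0/20 -> H2 at depth 20
  - 207.227.112.0/20 clear@20
  add 117.152.64.0/20 -> H3 at depth 20
  add 181.217.0.0/16 -> H2 at depth 16
  Q 117.152.64.219: descend 01110101100110000100 ; hops seen [H3] ; pick H3
  - 181.217.0.0/16 clear@16
  Q 117.152.67.62: descend 01110101100110000100 ; hops seen [H3] ; pick H3
  Q 103.113.255.238: descend 011 ; hops seen [∅] ; pick no-route
  Q 117.152.65.247: descend 01110101100110000100 ; hops seen [H3] ; pick H3
  Q 117.152.64.3: descend 01110101100110000100 ; hops seen [H3] ; pick H3
  add 118.246.135.81/32 -> H1 at depth 32
  Q 117.152.66.21: descend 01110101100110000100 ; hops seen [H3] ; pick H3
  add 116.0.0.0/6 -> H4 at depth 6
  add 181.216.0.0/15 -> H4 at depth 15
  add 118.246.128.0/18 -> H2 at depth 18
  Q 118.246.135.81: descend 01110110111101101000011101010001 ; hops seen [H4,H2,H1] ; pick H1
  Q 173.62.173.141: descend 101 ; hops seen [∅] ; pick no-route
  Q 118.246.135.81: descend 01110110111101101000011101010001 ; hops seen [H4,H2,H1] ; pick H1
  add 0.0.0.0/0 -> H3 at depth 0
  Q 181.217.74.212: descend 1011010111011001 ; hops seen [H3,H4] ; pick H4
  add 118.246.135.0/24 -> H1 at depth 24
  add 181.208.0.0/12 -> H0 at depth 12
  add 118.246.128.0/20 -> H1 at depth 20
  add 207.227.118.144/28 -> H3 at depth 28
  add 181.128.0.0/9 -> H3 at depth 9
  - 118.246.135.0/24 clear@24
  add 118.240.0.0/12 -> H2 at depth 12
  - 181.216.0.0/15 clear@15
  add 0.0.0.0/0 -> H4 at depth 0
  add 181.208.0.0/12 -> H3 at depth 12
  Q 118.240.0.107: descend 0111011011110 ; hops seen [H4,H4,H2] ; pick H2
  Q 117.152.67.187: descend 01110101100110000100 ; hops seen [H4,H4,H3] ; pick H3
  Q 207.227.118.147: descend 1100111111100011011101101001 ; hops seen [H4,H3] ; pick H3
  Q 176.169.37.245: descend 10110 ; hops seen [H4] ; pick H4
  Q 118.246.142.189: descend 01110110111101101000 ; hops seen [H4,H4,H2,H2,H1] ; pick H1
  - 116.0.0.0/6 clear@6
  - 117.152.64.0/20 clear@20
  Q 118.246.135.81: descend 01110110111101101000011101010001 ; hops seen [H4,H2,H2,H1,H1] ; pick H1
  - 207.227.118.144/28 clear@28
  add 207.227.118.0/23 -> H4 at depth 23

== LOOKUPS ==
["H3","H3","no-route","H3","H3","H3","H1","no-route","H1","H4","H2","H3","H3","H4","H1","H1"]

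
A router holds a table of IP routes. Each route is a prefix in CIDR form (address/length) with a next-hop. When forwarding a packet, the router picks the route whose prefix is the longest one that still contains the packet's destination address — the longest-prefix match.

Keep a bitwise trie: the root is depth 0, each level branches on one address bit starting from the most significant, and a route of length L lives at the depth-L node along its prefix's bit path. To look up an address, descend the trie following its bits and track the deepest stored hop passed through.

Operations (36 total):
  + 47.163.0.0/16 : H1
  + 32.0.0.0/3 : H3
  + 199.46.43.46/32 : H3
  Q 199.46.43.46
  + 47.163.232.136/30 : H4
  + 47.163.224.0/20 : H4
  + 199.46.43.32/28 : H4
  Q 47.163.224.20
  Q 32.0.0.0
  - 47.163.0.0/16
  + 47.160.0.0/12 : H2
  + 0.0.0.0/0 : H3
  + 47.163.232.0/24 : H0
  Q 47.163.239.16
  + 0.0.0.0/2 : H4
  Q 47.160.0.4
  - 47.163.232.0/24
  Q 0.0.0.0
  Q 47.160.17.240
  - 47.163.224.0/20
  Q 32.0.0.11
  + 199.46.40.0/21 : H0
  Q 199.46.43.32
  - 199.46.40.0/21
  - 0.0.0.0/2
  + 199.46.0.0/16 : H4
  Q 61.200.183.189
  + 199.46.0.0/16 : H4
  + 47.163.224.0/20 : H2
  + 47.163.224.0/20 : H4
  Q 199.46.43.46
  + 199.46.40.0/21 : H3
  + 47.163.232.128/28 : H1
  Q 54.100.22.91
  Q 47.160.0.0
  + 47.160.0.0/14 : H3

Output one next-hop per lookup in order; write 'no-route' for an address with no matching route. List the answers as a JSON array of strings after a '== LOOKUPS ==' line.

Process each operation:
  add 47.163.0.0/16 -> H1 at depth 16
  add 32.0.0.0/3 -> H3 at depth 3
  add 199.46.43.46/32 -> H3 at depth 32
  ? 199.46.43.46  path d0:-→d1:-→d2:-→d3:-→d4:-→d5:-→d6:-→d7:-→d8:-→d9:-→d10:-→d11:-→d12:-→d13:-→d14:-→d15:-→d16:-→d17:-→d18:-→d19:-→d20:-→d21:-→d22:-→d23:-→d24:-→d25:-→d26:-→d27:-→d28:-→d29:-→d30:-→d31:-→d32:H3  best=H3
  add 47.163.232.136/30 -> H4 at depth 30
  add 47.163.224.0/20 -> H4 at depth 20
  add 199.46.43.32/28 -> H4 at depth 28
  ? 47.163.224.20  path d0:-→d1:-→d2:-→d3:H3→d4:-→d5:-→d6:-→d7:-→d8:-→d9:-→d10:-→d11:-→d12:-→d13:-→d14:-→d15:-→d16:H1→d17:-→d18:-→d19:-→d20:H4  best=H4
  ? 32.0.0.0  path d0:-→d1:-→d2:-→d3:H3→d4:-  best=H3
  del 47.163.0.0/16 (clear depth 16)
  add 47.160.0.0/12 -> H2 at depth 12
  add 0.0.0.0/0 -> H3 at depth 0
  add 47.163.232.0/24 -> H0 at depth 24
  ? 47.163.239.16  path d0:H3→d1:-→d2:-→d3:H3→d4:-→d5:-→d6:-→d7:-→d8:-→d9:-→d10:-→d11:-→d12:H2→d13:-→d14:-→d15:-→d16:-→d17:-→d18:-→d19:-→d20:H4→d21:-  best=H4
  add 0.0.0.0/2 -> H4 at depth 2
  ? 47.160.0.4  path d0:H3→d1:-→d2:H4→d3:H3→d4:-→d5:-→d6:-→d7:-→d8:-→d9:-→d10:-→d11:-→d12:H2→d13:-→d14:-  best=H2
  del 47.163.232.0/24 (clear depth 24)
  ? 0.0.0.0  path d0:H3→d1:-→d2:H4  best=H4
  ? 47.160.17.240  path d0:H3→d1:-→d2:H4→d3:H3→d4:-→d5:-→d6:-→d7:-→d8:-→d9:-→d10:-→d11:-→d12:H2→d13:-→d14:-  best=H2
  del 47.163.224.0/20 (clear depth 20)
  ? 32.0.0.11  path d0:H3→d1:-→d2:H4→d3:H3→d4:-  best=H3
  add 199.46.40.0/21 -> H0 at depth 21
  ? 199.46.43.32  path d0:H3→d1:-→d2:-→d3:-→d4:-→d5:-→d6:-→d7:-→d8:-→d9:-→d10:-→d11:-→d12:-→d13:-→d14:-→d15:-→d16:-→d17:-→d18:-→d19:-→d20:-→d21:H0→d22:-→d23:-→d24:-→d25:-→d26:-→d27:-→d28:H4  best=H4
  del 199.46.40.0/21 (clear depth 21)
  del 0.0.0.0/2 (clear depth 2)
  add 199.46.0.0/16 -> H4 at depth 16
  ? 61.200.183.189  path d0:H3→d1:-→d2:-→d3:H3  best=H3
  add 199.46.0.0/16 -> H4 at depth 16
  add 47.163.224.0/20 -> H2 at depth 20
  add 47.163.224.0/20 -> H4 at depth 20
  ? 199.46.43.46  path d0:H3→d1:-→d2:-→d3:-→d4:-→d5:-→d6:-→d7:-→d8:-→d9:-→d10:-→d11:-→d12:-→d13:-→d14:-→d15:-→d16:H4→d17:-→d18:-→d19:-→d20:-→d21:-→d22:-→d23:-→d24:-→d25:-→d26:-→d27:-→d28:H4→d29:-→d30:-→d31:-→d32:H3  best=H3
  add 199.46.40.0/21 -> H3 at depth 21
  add 47.163.232.128/28 -> H1 at depth 28
  ? 54.100.22.91  path d0:H3→d1:-→d2:-→d3:H3  best=H3
  ? 47.160.0.0  path d0:H3→d1:-→d2:-→d3:H3→d4:-→d5:-→d6:-→d7:-→d8:-→d9:-→d10:-→d11:-→d12:H2→d13:-→d14:-  best=H2
  add 47.160.0.0/14 -> H3 at depth 14

== LOOKUPS ==
["H3","H4","H3","H4","H2","H4","H2","H3","H4","H3","H3","H3","H2"]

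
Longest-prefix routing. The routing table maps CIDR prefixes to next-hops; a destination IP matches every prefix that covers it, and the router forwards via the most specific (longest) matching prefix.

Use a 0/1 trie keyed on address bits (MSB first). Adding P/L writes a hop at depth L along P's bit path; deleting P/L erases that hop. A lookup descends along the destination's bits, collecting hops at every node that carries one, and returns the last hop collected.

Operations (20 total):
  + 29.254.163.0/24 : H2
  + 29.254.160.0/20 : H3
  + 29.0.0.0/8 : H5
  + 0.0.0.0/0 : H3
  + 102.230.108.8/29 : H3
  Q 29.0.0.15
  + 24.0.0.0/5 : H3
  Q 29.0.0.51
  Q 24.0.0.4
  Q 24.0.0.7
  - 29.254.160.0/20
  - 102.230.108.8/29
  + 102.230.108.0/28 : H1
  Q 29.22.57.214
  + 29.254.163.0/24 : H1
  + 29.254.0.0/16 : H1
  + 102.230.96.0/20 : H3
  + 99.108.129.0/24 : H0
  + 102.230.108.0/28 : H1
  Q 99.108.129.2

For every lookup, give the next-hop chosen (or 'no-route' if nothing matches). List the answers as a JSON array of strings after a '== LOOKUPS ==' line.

Trace:
  add 29.254.163.0/24 -> H2 at depth 24
  add 29.254.160.0/20 -> H3 at depth 20
  add 29.0.0.0/8 -> H5 at depth 8
  add 0.0.0.0/0 -> H3 at depth 0
  add 102.230.108.8/29 -> H3 at depth 29
  Q 29.0.0.15: descend 00011101 ; hops seen [H3,H5] ; pick H5
  add 24.0.0.0/5 -> H3 at depth 5
  Q 29.0.0.51: descend 00011101 ; hops seen [H3,H3,H5] ; pick H5
  Q 24.0.0.4: descend 00011 ; hops seen [H3,H3] ; pick H3
  Q 24.0.0.7: descend 00011 ; hops seen [H3,H3] ; pick H3
  - 29.254.160.0/20 clear@20
  - 102.230.108.8/29 clear@29
  add 102.230.108.0/28 -> H1 at depth 28
  Q 29.22.57.214: descend 00011101 ; hops seen [H3,H3,H5] ; pick H5
  add 29.254.163.0/24 -> H1 at depth 24
  add 29.254.0.0/16 -> H1 at depth 16
  add 102.230.96.0/20 -> H3 at depth 20
  add 99.108.129.0/24 -> H0 at depth 24
  add 102.230.108.0/28 -> H1 at depth 28
  Q 99.108.129.2: descend 011000110110110010000001 ; hops seen [H3,H0] ; pick H0

== LOOKUPS ==
["H5","H5","H3","H3","H5","H0"]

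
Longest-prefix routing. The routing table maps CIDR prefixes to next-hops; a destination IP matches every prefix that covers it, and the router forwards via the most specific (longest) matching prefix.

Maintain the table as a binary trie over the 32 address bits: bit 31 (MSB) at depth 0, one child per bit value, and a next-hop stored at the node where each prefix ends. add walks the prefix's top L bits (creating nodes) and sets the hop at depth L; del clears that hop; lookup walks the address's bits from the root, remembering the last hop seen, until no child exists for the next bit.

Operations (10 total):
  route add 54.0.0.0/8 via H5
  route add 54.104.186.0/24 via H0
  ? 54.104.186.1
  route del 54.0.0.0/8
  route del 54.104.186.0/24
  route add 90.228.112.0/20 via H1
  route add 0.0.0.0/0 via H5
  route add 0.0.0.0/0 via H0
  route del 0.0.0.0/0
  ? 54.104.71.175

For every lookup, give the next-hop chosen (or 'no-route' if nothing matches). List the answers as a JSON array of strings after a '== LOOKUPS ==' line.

Process each operation:
  + 54.0.0.0/8 (H5) depth=8
  + 54.104.186.0/24 (H0) depth=24
  lookup 54.104.186.1: bits 001101100110100010111010 walk d0:-→d1:-→d2:-→d3:-→d4:-→d5:-→d6:-→d7:-→d8:H5→d9:-→d10:-→d11:-→d12:-→d13:-→d14:-→d15:-→d16:-→d17:-→d18:-→d19:-→d20:-→d21:-→d22:-→d23:-→d24:H0 -> H0
  - 54.0.0.0/8 clear@8
  - 54.104.186.0/24 clear@24
  + 90.228.112.0/20 (H1) depth=20
  + 0.0.0.0/0 (H5) depth=0
  + 0.0.0.0/0 (H0) depth=0
  - 0.0.0.0/0 clear@0
  lookup 54.104.71.175: bits 0011011001101000 walk d0:-→d1:-→d2:-→d3:-→d4:-→d5:-→d6:-→d7:-→d8:-→d9:-→d10:-→d11:-→d12:-→d13:-→d14:-→d15:-→d16:- -> no-route

== LOOKUPS ==
["H0","no-route"]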